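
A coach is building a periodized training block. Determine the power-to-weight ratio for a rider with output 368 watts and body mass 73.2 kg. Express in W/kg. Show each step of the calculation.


P/W = 368 / 73.2 = 5.027 W/kg

5.027 W/kg


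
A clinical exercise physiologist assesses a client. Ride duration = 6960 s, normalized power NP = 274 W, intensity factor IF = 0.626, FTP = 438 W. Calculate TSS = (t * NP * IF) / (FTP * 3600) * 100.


Numerator = 6960 * 274 * 0.626 = 1193807.04
Denominator = 438 * 3600 = 1576800
TSS = 1193807.04 / 1576800 * 100
= 75.71

75.71 TSS


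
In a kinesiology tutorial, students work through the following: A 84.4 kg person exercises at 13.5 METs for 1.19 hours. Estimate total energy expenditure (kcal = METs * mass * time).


Energy = METs * mass(kg) * time(h)
= 13.5 * 84.4 * 1.19
= 1355.89 kcal

1355.89 kcal


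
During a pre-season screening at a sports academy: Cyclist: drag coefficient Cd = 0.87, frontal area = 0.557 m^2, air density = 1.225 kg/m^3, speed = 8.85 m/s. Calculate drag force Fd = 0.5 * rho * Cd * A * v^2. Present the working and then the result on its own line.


v^2 = 8.85^2 = 78.3225
Fd = 0.5 * 1.225 * 0.87 * 0.557 * 78.3225
= 23.247 N

23.247 N


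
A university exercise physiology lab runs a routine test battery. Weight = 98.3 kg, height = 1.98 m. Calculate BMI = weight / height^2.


height^2 = 1.98^2 = 3.9204
BMI = 98.3 / 3.9204 = 25.07 kg/m^2

25.07 kg/m^2


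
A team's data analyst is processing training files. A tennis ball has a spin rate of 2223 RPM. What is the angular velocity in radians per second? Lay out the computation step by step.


Convert RPM to rad/s: multiply by 2*pi and divide by 60
omega = 2223 * 2 * pi / 60
= 232.792 rad/s

232.792 rad/s


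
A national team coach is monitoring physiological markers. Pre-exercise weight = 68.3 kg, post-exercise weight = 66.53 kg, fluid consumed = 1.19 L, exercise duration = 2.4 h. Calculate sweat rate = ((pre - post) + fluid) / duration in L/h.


Weight loss = 68.3 - 66.53 = 1.77 kg (approx L)
Total sweat = 1.77 + 1.19 = 2.96 L
Sweat rate = 2.96 / 2.4 = 1.233 L/h

1.233 L/h


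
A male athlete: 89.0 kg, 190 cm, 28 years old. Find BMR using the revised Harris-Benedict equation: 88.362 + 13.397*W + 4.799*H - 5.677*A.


Intercept = 88.362
Weight contribution = 13.397 * 89.0 = 1192.333
Height contribution = 4.799 * 190 = 911.81
Age contribution = 5.677 * 28 = 158.956
BMR = 88.362 + 1192.333 + 911.81 - 158.956
= 2033.55 kcal/day

2033.55 kcal/day


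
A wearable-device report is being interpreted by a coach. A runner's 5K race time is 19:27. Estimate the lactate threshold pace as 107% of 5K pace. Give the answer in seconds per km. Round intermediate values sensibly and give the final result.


Total race time = 19*60 + 27 = 1167 seconds
5K pace = 1167 / 5 = 233.4 sec/km
LT pace = 233.4 * 1.07 = 249.74 sec/km

249.74 s/km


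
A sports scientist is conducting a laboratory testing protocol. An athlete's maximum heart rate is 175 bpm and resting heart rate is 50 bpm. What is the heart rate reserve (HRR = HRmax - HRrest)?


HRR = HRmax - HRrest
= 175 - 50
= 125 bpm

125 bpm


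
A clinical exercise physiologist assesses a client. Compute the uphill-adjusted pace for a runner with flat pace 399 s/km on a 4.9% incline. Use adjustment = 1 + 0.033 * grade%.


Adjustment factor = 1 + 0.033 * 4.9 = 1.1617
Grade-adjusted pace = 399 * 1.1617 = 463.52 s/km

463.52 s/km


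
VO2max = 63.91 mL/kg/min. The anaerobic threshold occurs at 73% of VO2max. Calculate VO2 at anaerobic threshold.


AT fraction = 73 / 100 = 0.73
AT VO2 = 63.91 * 0.73
= 46.65 mL/kg/min

46.65 mL/kg/min


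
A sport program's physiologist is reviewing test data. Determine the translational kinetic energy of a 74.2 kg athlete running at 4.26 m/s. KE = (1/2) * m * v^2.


KE = 0.5 * m * v^2
= 0.5 * 74.2 * 4.26^2
= 0.5 * 74.2 * 18.1476
= 673.28 J

673.28 J


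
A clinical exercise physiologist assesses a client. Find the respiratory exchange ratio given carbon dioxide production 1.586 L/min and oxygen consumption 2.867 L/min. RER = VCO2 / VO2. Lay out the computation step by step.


VCO2 = 1.586 L/min
VO2 = 2.867 L/min
RER = 1.586 / 2.867 = 0.5532

0.5532


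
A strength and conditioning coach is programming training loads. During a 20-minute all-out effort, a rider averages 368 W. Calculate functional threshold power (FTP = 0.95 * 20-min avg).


FTP = 0.95 * 368
= 349.6 W

349.6 W


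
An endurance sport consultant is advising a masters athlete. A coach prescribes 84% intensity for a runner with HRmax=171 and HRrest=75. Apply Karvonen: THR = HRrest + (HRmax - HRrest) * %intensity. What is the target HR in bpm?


Heart rate reserve = 171 - 75 = 96
Intensity fraction = 84 / 100 = 0.84
THR = 75 + 96 * 0.84 = 155.64 bpm

155.64 bpm


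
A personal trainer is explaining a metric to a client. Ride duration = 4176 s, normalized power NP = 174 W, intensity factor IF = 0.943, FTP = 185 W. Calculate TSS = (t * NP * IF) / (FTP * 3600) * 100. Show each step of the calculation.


Numerator = 4176 * 174 * 0.943 = 685206.432
Denominator = 185 * 3600 = 666000
TSS = 685206.432 / 666000 * 100
= 102.88

102.88 TSS


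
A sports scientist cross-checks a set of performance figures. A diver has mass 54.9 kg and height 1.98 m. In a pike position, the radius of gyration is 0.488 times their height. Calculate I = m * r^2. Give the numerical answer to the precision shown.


r = 0.488 * 1.98 = 0.96624 m
I = m * r^2 = 54.9 * 0.93362 = 51.256 kg*m^2

51.256 kg*m^2


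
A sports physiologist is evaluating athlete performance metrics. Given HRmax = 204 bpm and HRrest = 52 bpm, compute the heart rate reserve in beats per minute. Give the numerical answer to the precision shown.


Heart rate reserve = maximum HR minus resting HR
HRR = 204 - 52 = 152 bpm

152 bpm


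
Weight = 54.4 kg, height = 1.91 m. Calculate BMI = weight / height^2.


height^2 = 1.91^2 = 3.6481
BMI = 54.4 / 3.6481 = 14.91 kg/m^2

14.91 kg/m^2


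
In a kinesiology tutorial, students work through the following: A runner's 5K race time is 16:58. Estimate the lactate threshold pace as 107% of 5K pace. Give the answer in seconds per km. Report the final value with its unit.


Total race time = 16*60 + 58 = 1018 seconds
5K pace = 1018 / 5 = 203.6 sec/km
LT pace = 203.6 * 1.07 = 217.85 sec/km

217.85 s/km


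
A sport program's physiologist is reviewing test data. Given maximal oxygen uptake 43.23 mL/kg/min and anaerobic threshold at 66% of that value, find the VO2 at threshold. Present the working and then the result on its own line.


Percentage as decimal = 0.66
VO2 at AT = 43.23 * 0.66 = 28.53 mL/kg/min

28.53 mL/kg/min


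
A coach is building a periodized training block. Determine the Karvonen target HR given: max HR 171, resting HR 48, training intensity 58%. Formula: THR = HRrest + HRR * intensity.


HRR = HRmax - HRrest = 171 - 48 = 123
THR = 48 + 123 * 0.58
= 119.34 bpm

119.34 bpm


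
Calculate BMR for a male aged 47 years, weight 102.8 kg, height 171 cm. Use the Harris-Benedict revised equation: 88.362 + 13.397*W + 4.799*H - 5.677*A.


Substituting values:
W term = 13.397 * 102.8 = 1377.2116
H term = 4.799 * 171 = 820.629
A term = 5.677 * 47 = 266.819
BMR = 2019.38 kcal/day

2019.38 kcal/day


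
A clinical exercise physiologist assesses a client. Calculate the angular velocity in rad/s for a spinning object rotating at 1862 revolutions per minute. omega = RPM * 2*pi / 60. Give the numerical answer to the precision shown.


omega = RPM * 2*pi / 60
= 1862 * 6.28318531 / 60
= 194.988 rad/s

194.988 rad/s


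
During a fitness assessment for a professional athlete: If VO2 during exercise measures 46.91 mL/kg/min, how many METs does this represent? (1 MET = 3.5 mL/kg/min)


METs = VO2 / 3.5 = 46.91 / 3.5 = 13.4

13.4 METs


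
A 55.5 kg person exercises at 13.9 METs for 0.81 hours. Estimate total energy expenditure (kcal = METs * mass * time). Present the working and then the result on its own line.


Energy = METs * mass(kg) * time(h)
= 13.9 * 55.5 * 0.81
= 624.87 kcal

624.87 kcal


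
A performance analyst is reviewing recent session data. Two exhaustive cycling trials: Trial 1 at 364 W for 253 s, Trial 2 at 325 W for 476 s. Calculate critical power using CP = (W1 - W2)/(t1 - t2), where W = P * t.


W1 = 364 * 253 = 92092 J
W2 = 325 * 476 = 154700 J
CP = (92092 - 154700) / (253 - 476)
= -62608 / -223
= 280.75 W

280.75 W


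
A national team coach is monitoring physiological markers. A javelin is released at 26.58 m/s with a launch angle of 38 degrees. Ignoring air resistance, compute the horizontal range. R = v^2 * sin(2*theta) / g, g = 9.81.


Launch speed squared = 706.4964
sin(2 * 38 deg) = 0.970296
Range = 706.4964 * 0.970296 / 9.81
= 69.879 m

69.879 m


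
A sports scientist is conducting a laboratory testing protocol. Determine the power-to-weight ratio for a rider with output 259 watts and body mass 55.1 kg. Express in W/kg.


P/W = 259 / 55.1 = 4.701 W/kg

4.701 W/kg


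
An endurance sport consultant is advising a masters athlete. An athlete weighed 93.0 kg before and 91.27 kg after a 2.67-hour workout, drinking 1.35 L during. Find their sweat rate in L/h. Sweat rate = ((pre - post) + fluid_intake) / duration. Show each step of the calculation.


Body mass change = 1.73 kg
Total sweat loss = 1.73 + 1.35 = 3.08 L
Rate = 3.08 / 2.67 = 1.154 L/h

1.154 L/h


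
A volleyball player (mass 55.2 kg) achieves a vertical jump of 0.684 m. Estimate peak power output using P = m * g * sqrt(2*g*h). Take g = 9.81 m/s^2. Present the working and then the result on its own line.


2 * g * h = 2 * 9.81 * 0.684 = 13.42008
sqrt(13.42008) = 3.663343 m/s
P = 55.2 * 9.81 * 3.663343 = 1983.74 W

1983.74 W


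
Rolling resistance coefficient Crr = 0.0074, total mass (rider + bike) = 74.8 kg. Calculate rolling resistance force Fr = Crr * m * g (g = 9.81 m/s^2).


Fr = Crr * m * g
= 0.0074 * 74.8 * 9.81
= 5.43 N

5.43 N


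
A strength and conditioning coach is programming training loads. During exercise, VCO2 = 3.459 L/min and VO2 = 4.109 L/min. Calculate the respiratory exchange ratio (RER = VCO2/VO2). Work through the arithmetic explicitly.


RER = VCO2 / VO2
= 3.459 / 4.109
= 0.8418

0.8418


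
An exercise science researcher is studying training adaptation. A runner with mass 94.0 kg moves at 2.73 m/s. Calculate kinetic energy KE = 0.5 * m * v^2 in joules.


v^2 = 2.73^2 = 7.4529
KE = 0.5 * 94.0 * 7.4529
= 350.29 J

350.29 J


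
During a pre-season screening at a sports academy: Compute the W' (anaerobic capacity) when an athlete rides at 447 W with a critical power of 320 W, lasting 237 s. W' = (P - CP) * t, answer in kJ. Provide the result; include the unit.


Above-CP power = 127 W
Duration = 237 s
W' = 127 * 237 = 30099 J
Convert: 30099 / 1000 = 30.099 kJ

30.099 kJ


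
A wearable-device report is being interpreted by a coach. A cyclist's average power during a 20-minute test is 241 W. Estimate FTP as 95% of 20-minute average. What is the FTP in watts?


FTP = 20-min power * 0.95
= 241 * 0.95
= 228.95 W

228.95 W


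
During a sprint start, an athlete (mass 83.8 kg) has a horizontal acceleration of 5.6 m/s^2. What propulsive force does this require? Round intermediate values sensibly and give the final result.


Propulsive force = mass * acceleration
= 83.8 kg * 5.6 m/s^2
= 469.28 N

469.28 N


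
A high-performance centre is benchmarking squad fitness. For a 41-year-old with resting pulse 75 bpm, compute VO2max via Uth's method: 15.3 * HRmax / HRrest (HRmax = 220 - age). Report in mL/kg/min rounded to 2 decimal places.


Step 1: HRmax = 220 - 41 = 179 bpm
Step 2: Ratio = 179 / 75 = 2.3867
Step 3: VO2max = 15.3 * 2.3867 = 36.52 mL/kg/min

36.52 mL/kg/min


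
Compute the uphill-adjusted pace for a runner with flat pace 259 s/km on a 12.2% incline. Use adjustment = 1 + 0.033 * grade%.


Adjustment factor = 1 + 0.033 * 12.2 = 1.4026
Grade-adjusted pace = 259 * 1.4026 = 363.27 s/km

363.27 s/km


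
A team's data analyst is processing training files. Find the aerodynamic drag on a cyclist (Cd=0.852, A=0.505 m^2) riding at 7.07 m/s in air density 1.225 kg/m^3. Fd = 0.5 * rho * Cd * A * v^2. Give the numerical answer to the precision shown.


Fd = 0.5 * 1.225 * 0.852 * 0.505 * 7.07^2
= 0.5 * 1.225 * 0.852 * 0.505 * 49.9849
= 13.173 N

13.173 N


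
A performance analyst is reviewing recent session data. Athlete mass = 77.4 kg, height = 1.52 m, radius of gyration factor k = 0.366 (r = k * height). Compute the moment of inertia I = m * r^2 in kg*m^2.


r = k * height = 0.366 * 1.52 = 0.55632 m
r^2 = 0.55632^2 = 0.309492
I = 77.4 * 0.309492 = 23.955 kg*m^2

23.955 kg*m^2


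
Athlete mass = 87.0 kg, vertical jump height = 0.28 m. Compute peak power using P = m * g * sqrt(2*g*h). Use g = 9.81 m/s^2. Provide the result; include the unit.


sqrt(2 * 9.81 * 0.28) = sqrt(5.4936) = 2.343843 m/s
P = 87.0 * 9.81 * 2.343843
= 2000.4 W

2000.4 W


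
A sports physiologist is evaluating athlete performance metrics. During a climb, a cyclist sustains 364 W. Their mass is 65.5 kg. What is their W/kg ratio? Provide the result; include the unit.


Power-to-weight = 364 W / 65.5 kg
= 5.557 W/kg

5.557 W/kg


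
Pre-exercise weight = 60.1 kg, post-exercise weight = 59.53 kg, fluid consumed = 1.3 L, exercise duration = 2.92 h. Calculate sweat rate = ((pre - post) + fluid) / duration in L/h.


Weight loss = 60.1 - 59.53 = 0.57 kg (approx L)
Total sweat = 0.57 + 1.3 = 1.87 L
Sweat rate = 1.87 / 2.92 = 0.64 L/h

0.64 L/h


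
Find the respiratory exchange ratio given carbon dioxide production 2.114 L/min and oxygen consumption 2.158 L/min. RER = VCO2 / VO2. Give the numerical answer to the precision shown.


VCO2 = 2.114 L/min
VO2 = 2.158 L/min
RER = 2.114 / 2.158 = 0.9796

0.9796


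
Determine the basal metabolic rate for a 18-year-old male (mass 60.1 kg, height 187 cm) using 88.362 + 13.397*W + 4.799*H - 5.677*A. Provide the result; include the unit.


BMR = 88.362 + 13.397*60.1 + 4.799*187 - 5.677*18
= 1688.75 kcal/day

1688.75 kcal/day


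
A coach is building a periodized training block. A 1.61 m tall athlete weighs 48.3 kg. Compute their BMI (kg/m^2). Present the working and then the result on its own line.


height^2 = 2.5921 m^2
BMI = 48.3 / 2.5921 = 18.63 kg/m^2

18.63 kg/m^2


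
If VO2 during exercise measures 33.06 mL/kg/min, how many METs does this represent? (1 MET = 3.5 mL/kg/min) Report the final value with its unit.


METs = VO2 / 3.5 = 33.06 / 3.5 = 9.45

9.45 METs


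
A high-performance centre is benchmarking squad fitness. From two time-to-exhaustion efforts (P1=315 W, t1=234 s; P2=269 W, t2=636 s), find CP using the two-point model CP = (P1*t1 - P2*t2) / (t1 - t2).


Work in trial 1 = 73710 J
Work in trial 2 = 171084 J
Delta work = -97374 J
Delta time = -402 s
CP = -97374 / -402 = 242.22 W

242.22 W


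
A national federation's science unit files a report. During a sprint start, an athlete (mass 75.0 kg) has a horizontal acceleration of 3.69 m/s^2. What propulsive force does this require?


Propulsive force = mass * acceleration
= 75.0 kg * 3.69 m/s^2
= 276.75 N

276.75 N


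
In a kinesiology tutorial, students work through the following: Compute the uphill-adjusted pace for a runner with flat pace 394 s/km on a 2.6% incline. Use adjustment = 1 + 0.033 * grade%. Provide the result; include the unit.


Adjustment factor = 1 + 0.033 * 2.6 = 1.0858
Grade-adjusted pace = 394 * 1.0858 = 427.81 s/km

427.81 s/km


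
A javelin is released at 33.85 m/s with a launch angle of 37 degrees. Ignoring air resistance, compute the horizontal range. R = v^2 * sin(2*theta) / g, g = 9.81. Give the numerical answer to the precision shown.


Launch speed squared = 1145.8225
sin(2 * 37 deg) = 0.961262
Range = 1145.8225 * 0.961262 / 9.81
= 112.277 m

112.277 m


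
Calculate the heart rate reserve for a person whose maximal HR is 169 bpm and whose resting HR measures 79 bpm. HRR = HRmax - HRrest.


HRmax = 169 bpm
HRrest = 79 bpm
HRR = 169 - 79 = 90 bpm

90 bpm


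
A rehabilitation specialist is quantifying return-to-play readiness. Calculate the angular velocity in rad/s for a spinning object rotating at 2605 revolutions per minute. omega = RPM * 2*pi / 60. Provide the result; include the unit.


omega = RPM * 2*pi / 60
= 2605 * 6.28318531 / 60
= 272.795 rad/s

272.795 rad/s


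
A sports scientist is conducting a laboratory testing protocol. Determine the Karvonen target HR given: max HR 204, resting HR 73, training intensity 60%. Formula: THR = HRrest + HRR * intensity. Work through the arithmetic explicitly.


HRR = HRmax - HRrest = 204 - 73 = 131
THR = 73 + 131 * 0.6
= 151.6 bpm

151.6 bpm


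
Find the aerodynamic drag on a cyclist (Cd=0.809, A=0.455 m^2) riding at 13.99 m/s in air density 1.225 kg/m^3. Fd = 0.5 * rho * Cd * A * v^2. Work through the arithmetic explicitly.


Fd = 0.5 * 1.225 * 0.809 * 0.455 * 13.99^2
= 0.5 * 1.225 * 0.809 * 0.455 * 195.7201
= 44.127 N

44.127 N


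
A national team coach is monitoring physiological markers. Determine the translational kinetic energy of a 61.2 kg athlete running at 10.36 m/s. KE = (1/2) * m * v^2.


KE = 0.5 * m * v^2
= 0.5 * 61.2 * 10.36^2
= 0.5 * 61.2 * 107.3296
= 3284.29 J

3284.29 J


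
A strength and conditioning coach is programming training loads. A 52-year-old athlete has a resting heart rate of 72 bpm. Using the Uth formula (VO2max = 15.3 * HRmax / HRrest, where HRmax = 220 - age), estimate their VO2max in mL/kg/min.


HRmax = 220 - 52 = 168 bpm
Ratio = HRmax / HRrest = 168 / 72 = 2.3333
VO2max = 15.3 * 2.3333 = 35.7 mL/kg/min

35.7 mL/kg/min


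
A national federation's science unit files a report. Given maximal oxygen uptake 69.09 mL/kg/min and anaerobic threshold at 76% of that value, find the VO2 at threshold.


Percentage as decimal = 0.76
VO2 at AT = 69.09 * 0.76 = 52.51 mL/kg/min

52.51 mL/kg/min


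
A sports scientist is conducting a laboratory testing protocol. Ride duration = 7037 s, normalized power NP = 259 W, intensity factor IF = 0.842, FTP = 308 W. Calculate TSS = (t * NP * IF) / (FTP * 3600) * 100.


Numerator = 7037 * 259 * 0.842 = 1534614.886
Denominator = 308 * 3600 = 1108800
TSS = 1534614.886 / 1108800 * 100
= 138.4

138.4 TSS


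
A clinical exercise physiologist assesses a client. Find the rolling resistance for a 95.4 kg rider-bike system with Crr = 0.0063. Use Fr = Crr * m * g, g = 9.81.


m * g = 95.4 * 9.81 = 935.874 N
Fr = 0.0063 * 935.874 = 5.896 N

5.896 N


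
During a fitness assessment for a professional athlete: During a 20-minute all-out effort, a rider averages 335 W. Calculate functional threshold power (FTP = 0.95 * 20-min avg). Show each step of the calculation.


FTP = 0.95 * 335
= 318.25 W

318.25 W


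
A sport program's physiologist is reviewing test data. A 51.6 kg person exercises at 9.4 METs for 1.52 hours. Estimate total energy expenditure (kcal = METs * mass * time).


Energy = METs * mass(kg) * time(h)
= 9.4 * 51.6 * 1.52
= 737.26 kcal

737.26 kcal


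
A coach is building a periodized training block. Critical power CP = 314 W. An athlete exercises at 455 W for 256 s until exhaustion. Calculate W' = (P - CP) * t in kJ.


P - CP = 455 - 314 = 141 W
W' = 141 * 256 = 36096 J
= 36096 / 1000 = 36.096 kJ

36.096 kJ


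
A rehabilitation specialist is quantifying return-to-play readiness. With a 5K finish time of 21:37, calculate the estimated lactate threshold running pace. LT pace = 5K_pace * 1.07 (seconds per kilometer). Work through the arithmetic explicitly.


Race duration = 1297 s for 5 km
Average pace = 1297 / 5 = 259.4 s/km
LT pace = 259.4 * 1.07
= 277.56 s/km

277.56 s/km


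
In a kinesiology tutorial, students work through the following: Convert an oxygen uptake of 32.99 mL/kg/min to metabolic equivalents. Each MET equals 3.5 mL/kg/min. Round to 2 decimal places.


One MET = 3.5 mL/kg/min
Number of METs = 32.99 / 3.5
= 9.43 METs

9.43 METs


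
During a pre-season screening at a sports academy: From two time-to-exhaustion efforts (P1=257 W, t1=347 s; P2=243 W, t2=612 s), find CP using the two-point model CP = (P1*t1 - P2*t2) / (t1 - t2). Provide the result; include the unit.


Work in trial 1 = 89179 J
Work in trial 2 = 148716 J
Delta work = -59537 J
Delta time = -265 s
CP = -59537 / -265 = 224.67 W

224.67 W


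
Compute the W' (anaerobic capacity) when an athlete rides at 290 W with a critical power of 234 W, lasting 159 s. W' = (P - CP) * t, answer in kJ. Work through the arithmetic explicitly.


Above-CP power = 56 W
Duration = 159 s
W' = 56 * 159 = 8904 J
Convert: 8904 / 1000 = 8.904 kJ

8.904 kJ


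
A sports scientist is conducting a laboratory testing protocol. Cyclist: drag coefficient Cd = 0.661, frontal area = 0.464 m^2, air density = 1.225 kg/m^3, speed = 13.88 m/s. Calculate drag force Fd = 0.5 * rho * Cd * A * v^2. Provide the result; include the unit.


v^2 = 13.88^2 = 192.6544
Fd = 0.5 * 1.225 * 0.661 * 0.464 * 192.6544
= 36.191 N

36.191 N


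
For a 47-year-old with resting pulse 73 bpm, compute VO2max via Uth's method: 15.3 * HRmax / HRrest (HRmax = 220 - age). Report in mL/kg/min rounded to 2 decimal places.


Step 1: HRmax = 220 - 47 = 173 bpm
Step 2: Ratio = 173 / 73 = 2.3699
Step 3: VO2max = 15.3 * 2.3699 = 36.26 mL/kg/min

36.26 mL/kg/min


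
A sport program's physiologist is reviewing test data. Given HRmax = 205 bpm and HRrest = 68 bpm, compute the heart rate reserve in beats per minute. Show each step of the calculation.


Heart rate reserve = maximum HR minus resting HR
HRR = 205 - 68 = 137 bpm

137 bpm


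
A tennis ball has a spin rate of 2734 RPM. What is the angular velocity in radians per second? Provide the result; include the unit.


Convert RPM to rad/s: multiply by 2*pi and divide by 60
omega = 2734 * 2 * pi / 60
= 286.304 rad/s

286.304 rad/s


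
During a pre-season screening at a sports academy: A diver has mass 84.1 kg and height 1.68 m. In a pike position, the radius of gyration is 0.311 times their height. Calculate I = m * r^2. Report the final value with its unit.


r = 0.311 * 1.68 = 0.52248 m
I = m * r^2 = 84.1 * 0.272985 = 22.958 kg*m^2

22.958 kg*m^2


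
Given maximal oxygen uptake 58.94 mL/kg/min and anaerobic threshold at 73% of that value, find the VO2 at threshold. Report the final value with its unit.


Percentage as decimal = 0.73
VO2 at AT = 58.94 * 0.73 = 43.03 mL/kg/min

43.03 mL/kg/min


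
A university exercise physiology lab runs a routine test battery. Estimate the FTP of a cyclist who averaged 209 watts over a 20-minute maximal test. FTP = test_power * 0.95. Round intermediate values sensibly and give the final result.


FTP = 209 * 0.95 = 198.55 W

198.55 W


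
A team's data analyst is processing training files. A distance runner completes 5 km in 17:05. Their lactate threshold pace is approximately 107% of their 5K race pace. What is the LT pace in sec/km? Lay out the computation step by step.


Convert to seconds: 17 min 5 s = 1025 s
Pace per km = 1025 / 5 = 205.0 s/km
LT pace = 205.0 * 1.07 = 219.35 s/km

219.35 s/km


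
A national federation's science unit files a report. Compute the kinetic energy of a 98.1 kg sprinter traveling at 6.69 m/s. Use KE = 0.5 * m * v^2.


Velocity squared = 44.7561
KE = 0.5 * 98.1 * 44.7561 = 2195.29 J

2195.29 J


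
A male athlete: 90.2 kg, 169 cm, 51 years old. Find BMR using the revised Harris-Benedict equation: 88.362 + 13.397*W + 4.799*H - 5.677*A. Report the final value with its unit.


Intercept = 88.362
Weight contribution = 13.397 * 90.2 = 1208.4094
Height contribution = 4.799 * 169 = 811.031
Age contribution = 5.677 * 51 = 289.527
BMR = 88.362 + 1208.4094 + 811.031 - 289.527
= 1818.28 kcal/day

1818.28 kcal/day


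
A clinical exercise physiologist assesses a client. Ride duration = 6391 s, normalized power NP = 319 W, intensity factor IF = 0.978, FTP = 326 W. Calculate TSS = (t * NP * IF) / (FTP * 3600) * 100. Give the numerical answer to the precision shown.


Numerator = 6391 * 319 * 0.978 = 1993876.962
Denominator = 326 * 3600 = 1173600
TSS = 1993876.962 / 1173600 * 100
= 169.89

169.89 TSS


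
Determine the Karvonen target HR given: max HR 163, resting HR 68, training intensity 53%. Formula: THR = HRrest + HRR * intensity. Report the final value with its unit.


HRR = HRmax - HRrest = 163 - 68 = 95
THR = 68 + 95 * 0.53
= 118.35 bpm

118.35 bpm


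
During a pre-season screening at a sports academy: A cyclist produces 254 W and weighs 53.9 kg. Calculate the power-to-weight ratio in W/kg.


P/W = power / mass
= 254 / 53.9
= 4.712 W/kg

4.712 W/kg


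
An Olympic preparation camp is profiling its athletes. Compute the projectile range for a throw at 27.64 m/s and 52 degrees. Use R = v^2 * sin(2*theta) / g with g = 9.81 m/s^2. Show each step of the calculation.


Two times the angle = 104 degrees
sin(104) = 0.970296
R = 763.9696 * 0.970296 / 9.81 = 75.563 m

75.563 m


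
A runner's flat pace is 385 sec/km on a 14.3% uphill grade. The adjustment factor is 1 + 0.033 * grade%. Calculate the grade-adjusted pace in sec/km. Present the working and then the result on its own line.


Factor = 1 + 0.033 * 14.3 = 1.4719
Adjusted pace = 385 * 1.4719
= 566.68 sec/km

566.68 s/km


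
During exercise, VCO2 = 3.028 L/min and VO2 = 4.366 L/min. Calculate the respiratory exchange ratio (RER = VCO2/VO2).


RER = VCO2 / VO2
= 3.028 / 4.366
= 0.6935

0.6935


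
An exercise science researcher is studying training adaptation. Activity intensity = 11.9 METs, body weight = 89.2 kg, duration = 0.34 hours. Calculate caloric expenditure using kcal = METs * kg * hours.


kcal = 11.9 * 89.2 * 0.34
= 1061.48 * 0.34
= 360.9 kcal

360.9 kcal


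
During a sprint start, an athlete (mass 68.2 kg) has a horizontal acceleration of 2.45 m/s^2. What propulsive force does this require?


Propulsive force = mass * acceleration
= 68.2 kg * 2.45 m/s^2
= 167.09 N

167.09 N


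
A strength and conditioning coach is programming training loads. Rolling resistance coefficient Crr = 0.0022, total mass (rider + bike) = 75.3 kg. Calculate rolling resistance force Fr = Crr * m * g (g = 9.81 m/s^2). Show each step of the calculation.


Fr = Crr * m * g
= 0.0022 * 75.3 * 9.81
= 1.625 N

1.625 N


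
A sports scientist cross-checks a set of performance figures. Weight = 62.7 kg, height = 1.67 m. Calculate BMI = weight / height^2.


height^2 = 1.67^2 = 2.7889
BMI = 62.7 / 2.7889 = 22.48 kg/m^2

22.48 kg/m^2


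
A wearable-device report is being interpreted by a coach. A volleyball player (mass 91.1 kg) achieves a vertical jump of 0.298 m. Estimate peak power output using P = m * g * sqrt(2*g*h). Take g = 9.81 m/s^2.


2 * g * h = 2 * 9.81 * 0.298 = 5.84676
sqrt(5.84676) = 2.418007 m/s
P = 91.1 * 9.81 * 2.418007 = 2160.95 W

2160.95 W


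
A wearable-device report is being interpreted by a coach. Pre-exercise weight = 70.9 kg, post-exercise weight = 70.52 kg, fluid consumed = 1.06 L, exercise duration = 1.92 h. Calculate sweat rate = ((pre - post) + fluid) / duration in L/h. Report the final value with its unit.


Weight loss = 70.9 - 70.52 = 0.38 kg (approx L)
Total sweat = 0.38 + 1.06 = 1.44 L
Sweat rate = 1.44 / 1.92 = 0.75 L/h

0.75 L/h


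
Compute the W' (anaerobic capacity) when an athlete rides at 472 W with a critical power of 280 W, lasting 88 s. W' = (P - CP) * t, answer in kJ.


Above-CP power = 192 W
Duration = 88 s
W' = 192 * 88 = 16896 J
Convert: 16896 / 1000 = 16.896 kJ

16.896 kJ


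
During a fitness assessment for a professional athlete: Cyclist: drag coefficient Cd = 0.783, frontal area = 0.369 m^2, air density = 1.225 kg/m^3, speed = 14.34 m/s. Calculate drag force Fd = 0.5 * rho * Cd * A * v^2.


v^2 = 14.34^2 = 205.6356
Fd = 0.5 * 1.225 * 0.783 * 0.369 * 205.6356
= 36.391 N

36.391 N


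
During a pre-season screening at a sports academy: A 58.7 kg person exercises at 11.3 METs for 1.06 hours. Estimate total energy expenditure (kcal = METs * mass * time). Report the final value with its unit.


Energy = METs * mass(kg) * time(h)
= 11.3 * 58.7 * 1.06
= 703.11 kcal

703.11 kcal


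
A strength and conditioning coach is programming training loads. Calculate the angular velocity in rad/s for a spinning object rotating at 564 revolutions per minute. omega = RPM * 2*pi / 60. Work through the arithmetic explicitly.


omega = RPM * 2*pi / 60
= 564 * 6.28318531 / 60
= 59.062 rad/s

59.062 rad/s


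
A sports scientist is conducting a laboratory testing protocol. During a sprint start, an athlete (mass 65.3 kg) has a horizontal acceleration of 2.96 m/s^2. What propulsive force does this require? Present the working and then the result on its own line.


Propulsive force = mass * acceleration
= 65.3 kg * 2.96 m/s^2
= 193.29 N

193.29 N


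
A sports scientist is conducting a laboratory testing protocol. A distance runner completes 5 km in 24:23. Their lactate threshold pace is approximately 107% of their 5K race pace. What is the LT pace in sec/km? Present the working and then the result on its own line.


Convert to seconds: 24 min 23 s = 1463 s
Pace per km = 1463 / 5 = 292.6 s/km
LT pace = 292.6 * 1.07 = 313.08 s/km

313.08 s/km


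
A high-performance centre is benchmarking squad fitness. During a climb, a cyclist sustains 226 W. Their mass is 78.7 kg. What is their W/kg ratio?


Power-to-weight = 226 W / 78.7 kg
= 2.872 W/kg

2.872 W/kg


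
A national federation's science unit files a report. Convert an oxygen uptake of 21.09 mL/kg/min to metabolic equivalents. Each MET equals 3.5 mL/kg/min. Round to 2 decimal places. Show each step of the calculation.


One MET = 3.5 mL/kg/min
Number of METs = 21.09 / 3.5
= 6.03 METs

6.03 METs


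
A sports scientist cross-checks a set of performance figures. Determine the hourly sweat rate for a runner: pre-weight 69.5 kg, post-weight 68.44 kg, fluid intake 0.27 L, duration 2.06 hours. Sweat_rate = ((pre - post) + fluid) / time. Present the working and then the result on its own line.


Mass lost = 69.5 - 68.44 = 1.06 kg
Add fluid consumed: 1.06 + 0.27 = 1.33 L total sweat
Sweat rate = 1.33 / 2.06 = 0.646 L/h

0.646 L/h


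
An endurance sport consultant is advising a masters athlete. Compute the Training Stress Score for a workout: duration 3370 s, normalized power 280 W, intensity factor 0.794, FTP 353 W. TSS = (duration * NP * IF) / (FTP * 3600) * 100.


Product = 3370 * 280 * 0.794 = 749218.4
Base = 353 * 3600 = 1270800
TSS = 749218.4 / 1270800 * 100 = 58.96

58.96 TSS


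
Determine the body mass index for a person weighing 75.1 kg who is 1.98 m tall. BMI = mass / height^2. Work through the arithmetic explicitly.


BMI = mass / height^2
= 75.1 / 1.98^2
= 75.1 / 3.9204
= 19.16 kg/m^2

19.16 kg/m^2


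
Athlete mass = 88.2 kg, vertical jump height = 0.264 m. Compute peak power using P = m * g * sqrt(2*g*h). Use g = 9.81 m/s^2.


sqrt(2 * 9.81 * 0.264) = sqrt(5.17968) = 2.275891 m/s
P = 88.2 * 9.81 * 2.275891
= 1969.2 W

1969.2 W


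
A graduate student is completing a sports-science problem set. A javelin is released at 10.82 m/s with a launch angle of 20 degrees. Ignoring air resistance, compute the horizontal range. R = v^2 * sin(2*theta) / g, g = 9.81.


Launch speed squared = 117.0724
sin(2 * 20 deg) = 0.642788
Range = 117.0724 * 0.642788 / 9.81
= 7.671 m

7.671 m


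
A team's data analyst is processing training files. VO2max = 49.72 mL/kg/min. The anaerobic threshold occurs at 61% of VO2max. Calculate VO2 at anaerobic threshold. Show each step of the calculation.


AT fraction = 61 / 100 = 0.61
AT VO2 = 49.72 * 0.61
= 30.33 mL/kg/min

30.33 mL/kg/min


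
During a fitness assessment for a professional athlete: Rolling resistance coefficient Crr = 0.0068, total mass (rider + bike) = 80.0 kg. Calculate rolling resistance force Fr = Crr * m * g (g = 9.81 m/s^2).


Fr = Crr * m * g
= 0.0068 * 80.0 * 9.81
= 5.337 N

5.337 N


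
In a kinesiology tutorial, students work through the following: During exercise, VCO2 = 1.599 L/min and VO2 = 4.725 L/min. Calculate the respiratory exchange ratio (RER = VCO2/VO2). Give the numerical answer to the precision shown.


RER = VCO2 / VO2
= 1.599 / 4.725
= 0.3384

0.3384


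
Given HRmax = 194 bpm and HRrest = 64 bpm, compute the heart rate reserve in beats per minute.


Heart rate reserve = maximum HR minus resting HR
HRR = 194 - 64 = 130 bpm

130 bpm


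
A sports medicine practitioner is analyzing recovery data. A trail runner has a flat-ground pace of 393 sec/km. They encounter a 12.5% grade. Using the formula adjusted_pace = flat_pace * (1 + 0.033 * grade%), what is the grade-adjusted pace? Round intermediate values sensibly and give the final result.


Grade factor = 1 + 0.033 * 12.5 = 1.4125
Adjusted = 393 * 1.4125 = 555.11 sec/km

555.11 s/km


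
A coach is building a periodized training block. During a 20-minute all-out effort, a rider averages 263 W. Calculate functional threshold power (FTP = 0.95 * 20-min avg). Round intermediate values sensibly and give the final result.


FTP = 0.95 * 263
= 249.85 W

249.85 W


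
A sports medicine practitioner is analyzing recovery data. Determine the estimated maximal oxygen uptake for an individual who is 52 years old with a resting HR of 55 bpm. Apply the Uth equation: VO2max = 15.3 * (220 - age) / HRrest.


HRmax = 220 - 52 = 168
VO2max = 15.3 * (168 / 55)
= 15.3 * 3.0545
= 46.73 mL/kg/min

46.73 mL/kg/min


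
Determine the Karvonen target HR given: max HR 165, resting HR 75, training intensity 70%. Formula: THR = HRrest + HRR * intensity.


HRR = HRmax - HRrest = 165 - 75 = 90
THR = 75 + 90 * 0.7
= 138.0 bpm

138.0 bpm


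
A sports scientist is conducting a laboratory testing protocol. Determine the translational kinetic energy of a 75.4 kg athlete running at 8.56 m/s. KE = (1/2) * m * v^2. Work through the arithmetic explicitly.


KE = 0.5 * m * v^2
= 0.5 * 75.4 * 8.56^2
= 0.5 * 75.4 * 73.2736
= 2762.41 J

2762.41 J


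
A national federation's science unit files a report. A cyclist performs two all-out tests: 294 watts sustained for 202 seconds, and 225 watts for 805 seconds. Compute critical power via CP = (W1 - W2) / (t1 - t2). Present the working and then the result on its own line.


W1 = P1 * t1 = 294 * 202 = 59388 J
W2 = P2 * t2 = 225 * 805 = 181125 J
CP = (59388 - 181125) / (202 - 805)
= 201.89 W

201.89 W


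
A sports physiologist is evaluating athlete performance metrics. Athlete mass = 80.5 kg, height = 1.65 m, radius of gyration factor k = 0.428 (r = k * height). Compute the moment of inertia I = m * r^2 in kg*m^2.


r = k * height = 0.428 * 1.65 = 0.7062 m
r^2 = 0.7062^2 = 0.498718
I = 80.5 * 0.498718 = 40.147 kg*m^2

40.147 kg*m^2


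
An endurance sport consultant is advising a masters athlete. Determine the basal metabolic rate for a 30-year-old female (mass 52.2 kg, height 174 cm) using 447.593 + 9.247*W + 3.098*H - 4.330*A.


BMR = 447.593 + 9.247*52.2 + 3.098*174 - 4.330*30
= 1339.44 kcal/day

1339.44 kcal/day


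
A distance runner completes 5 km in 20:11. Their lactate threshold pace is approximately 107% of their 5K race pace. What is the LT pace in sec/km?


Convert to seconds: 20 min 11 s = 1211 s
Pace per km = 1211 / 5 = 242.2 s/km
LT pace = 242.2 * 1.07 = 259.15 s/km

259.15 s/km


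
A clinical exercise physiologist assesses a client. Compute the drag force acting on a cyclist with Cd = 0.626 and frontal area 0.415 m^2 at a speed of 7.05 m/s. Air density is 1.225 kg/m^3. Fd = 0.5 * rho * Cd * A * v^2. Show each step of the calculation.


Step 1: v^2 = 49.7025
Step 2: Fd = 0.5 * 1.225 * 0.626 * 0.415 * 49.7025
= 7.909 N

7.909 N


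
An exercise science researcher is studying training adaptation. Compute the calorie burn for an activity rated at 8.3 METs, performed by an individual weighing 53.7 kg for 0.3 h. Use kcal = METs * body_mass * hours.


Product of METs and mass = 8.3 * 53.7 = 445.71
Total kcal = 445.71 * 0.3 = 133.71 kcal

133.71 kcal


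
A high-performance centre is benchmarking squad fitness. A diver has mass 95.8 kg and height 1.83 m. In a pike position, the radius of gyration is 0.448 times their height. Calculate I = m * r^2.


r = 0.448 * 1.83 = 0.81984 m
I = m * r^2 = 95.8 * 0.672138 = 64.391 kg*m^2

64.391 kg*m^2


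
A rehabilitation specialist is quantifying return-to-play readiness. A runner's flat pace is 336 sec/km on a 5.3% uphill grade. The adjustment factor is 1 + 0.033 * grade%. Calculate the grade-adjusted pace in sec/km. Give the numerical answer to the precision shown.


Factor = 1 + 0.033 * 5.3 = 1.1749
Adjusted pace = 336 * 1.1749
= 394.77 sec/km

394.77 s/km


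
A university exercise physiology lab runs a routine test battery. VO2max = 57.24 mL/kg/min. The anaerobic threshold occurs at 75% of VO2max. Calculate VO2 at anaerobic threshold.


AT fraction = 75 / 100 = 0.75
AT VO2 = 57.24 * 0.75
= 42.93 mL/kg/min

42.93 mL/kg/min


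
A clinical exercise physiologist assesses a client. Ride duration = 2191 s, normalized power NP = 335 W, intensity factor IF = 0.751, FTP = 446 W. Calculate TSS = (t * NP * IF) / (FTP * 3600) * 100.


Numerator = 2191 * 335 * 0.751 = 551222.735
Denominator = 446 * 3600 = 1605600
TSS = 551222.735 / 1605600 * 100
= 34.33

34.33 TSS


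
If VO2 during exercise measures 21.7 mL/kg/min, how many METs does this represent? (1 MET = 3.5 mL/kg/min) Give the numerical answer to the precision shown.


METs = VO2 / 3.5 = 21.7 / 3.5 = 6.2

6.2 METs


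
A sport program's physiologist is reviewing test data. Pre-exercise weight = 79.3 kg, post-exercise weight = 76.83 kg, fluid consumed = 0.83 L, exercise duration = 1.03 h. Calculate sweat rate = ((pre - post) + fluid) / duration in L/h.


Weight loss = 79.3 - 76.83 = 2.47 kg (approx L)
Total sweat = 2.47 + 0.83 = 3.3 L
Sweat rate = 3.3 / 1.03 = 3.204 L/h

3.204 L/h


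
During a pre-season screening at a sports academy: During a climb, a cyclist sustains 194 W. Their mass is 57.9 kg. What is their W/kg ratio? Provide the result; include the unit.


Power-to-weight = 194 W / 57.9 kg
= 3.351 W/kg

3.351 W/kg


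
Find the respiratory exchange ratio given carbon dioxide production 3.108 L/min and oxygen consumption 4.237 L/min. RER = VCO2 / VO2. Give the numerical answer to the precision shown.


VCO2 = 3.108 L/min
VO2 = 4.237 L/min
RER = 3.108 / 4.237 = 0.7335

0.7335


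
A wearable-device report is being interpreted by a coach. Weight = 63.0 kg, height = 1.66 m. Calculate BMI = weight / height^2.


height^2 = 1.66^2 = 2.7556
BMI = 63.0 / 2.7556 = 22.86 kg/m^2

22.86 kg/m^2


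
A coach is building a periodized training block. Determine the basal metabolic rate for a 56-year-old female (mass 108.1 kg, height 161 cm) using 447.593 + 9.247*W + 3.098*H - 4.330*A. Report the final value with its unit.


BMR = 447.593 + 9.247*108.1 + 3.098*161 - 4.330*56
= 1703.49 kcal/day

1703.49 kcal/day


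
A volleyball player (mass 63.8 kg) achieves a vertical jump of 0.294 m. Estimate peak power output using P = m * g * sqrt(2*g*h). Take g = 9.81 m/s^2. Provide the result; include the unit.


2 * g * h = 2 * 9.81 * 0.294 = 5.76828
sqrt(5.76828) = 2.401724 m/s
P = 63.8 * 9.81 * 2.401724 = 1503.19 W

1503.19 W


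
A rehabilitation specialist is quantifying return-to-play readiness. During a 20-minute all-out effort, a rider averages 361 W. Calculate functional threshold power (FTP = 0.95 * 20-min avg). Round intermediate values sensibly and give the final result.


FTP = 0.95 * 361
= 342.95 W

342.95 W


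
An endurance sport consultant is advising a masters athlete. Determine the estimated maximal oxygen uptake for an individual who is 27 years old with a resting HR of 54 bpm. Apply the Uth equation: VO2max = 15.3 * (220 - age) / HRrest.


HRmax = 220 - 27 = 193
VO2max = 15.3 * (193 / 54)
= 15.3 * 3.5741
= 54.68 mL/kg/min

54.68 mL/kg/min
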